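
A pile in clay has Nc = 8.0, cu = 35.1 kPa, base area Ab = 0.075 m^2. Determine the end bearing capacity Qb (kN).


Result: 21.06 kN

Derivation:
Using Qb = Nc * cu * Ab
Qb = 8.0 * 35.1 * 0.075
Qb = 21.06 kN


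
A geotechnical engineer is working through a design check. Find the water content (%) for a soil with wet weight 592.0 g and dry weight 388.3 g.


Using w = (m_wet - m_dry) / m_dry * 100
m_wet - m_dry = 592.0 - 388.3 = 203.7 g
w = 203.7 / 388.3 * 100
w = 52.46 %


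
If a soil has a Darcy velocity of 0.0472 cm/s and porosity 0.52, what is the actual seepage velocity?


Result: 0.09077 cm/s

Derivation:
Using v_s = v_d / n
v_s = 0.0472 / 0.52
v_s = 0.09077 cm/s


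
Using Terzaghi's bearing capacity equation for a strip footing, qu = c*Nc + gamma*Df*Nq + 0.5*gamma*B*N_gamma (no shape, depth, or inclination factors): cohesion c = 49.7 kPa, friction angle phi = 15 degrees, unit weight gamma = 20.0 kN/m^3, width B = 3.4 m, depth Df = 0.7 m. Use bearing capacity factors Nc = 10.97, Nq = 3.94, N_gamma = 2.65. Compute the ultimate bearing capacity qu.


Result: 690.47 kPa

Derivation:
Compute qu = c*Nc + gamma*Df*Nq + 0.5*gamma*B*N_gamma
Term 1: 49.7 * 10.97 = 545.209
Term 2: 20.0 * 0.7 * 3.94 = 55.16
Term 3: 0.5 * 20.0 * 3.4 * 2.65 = 90.1
qu = 545.209 + 55.16 + 90.1
qu = 690.47 kPa


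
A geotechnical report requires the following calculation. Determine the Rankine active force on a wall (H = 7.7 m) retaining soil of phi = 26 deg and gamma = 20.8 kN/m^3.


Compute active earth pressure coefficient:
Ka = tan^2(45 - phi/2) = tan^2(32.0) = 0.390462
Compute active force:
Pa = 0.5 * Ka * gamma * H^2
Pa = 0.5 * 0.390462 * 20.8 * 7.7^2
Pa = 240.76 kN/m


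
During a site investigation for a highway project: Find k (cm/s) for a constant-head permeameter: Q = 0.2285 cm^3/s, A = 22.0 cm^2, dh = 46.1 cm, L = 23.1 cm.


Result: 0.005204 cm/s

Derivation:
Compute hydraulic gradient:
i = dh / L = 46.1 / 23.1 = 1.99567
Then apply Darcy's law:
k = Q / (A * i)
k = 0.2285 / (22.0 * 1.99567)
k = 0.2285 / 43.9048
k = 0.005204 cm/s


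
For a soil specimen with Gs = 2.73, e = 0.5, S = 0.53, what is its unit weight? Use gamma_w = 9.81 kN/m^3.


Result: 19.587 kN/m^3

Derivation:
Using gamma = gamma_w * (Gs + S*e) / (1 + e)
Numerator: Gs + S*e = 2.73 + 0.53*0.5 = 2.995
Denominator: 1 + e = 1 + 0.5 = 1.5
gamma = 9.81 * 2.995 / 1.5
gamma = 19.587 kN/m^3


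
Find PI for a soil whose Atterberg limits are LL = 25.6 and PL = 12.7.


Result: 12.9

Derivation:
Using PI = LL - PL
PI = 25.6 - 12.7
PI = 12.9


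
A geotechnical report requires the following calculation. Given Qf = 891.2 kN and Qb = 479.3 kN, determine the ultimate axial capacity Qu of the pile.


Using Qu = Qf + Qb
Qu = 891.2 + 479.3
Qu = 1370.5 kN


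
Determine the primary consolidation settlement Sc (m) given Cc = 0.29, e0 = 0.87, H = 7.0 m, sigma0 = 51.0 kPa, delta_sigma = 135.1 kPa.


Using Sc = Cc * H / (1 + e0) * log10((sigma0 + delta_sigma) / sigma0)
Stress ratio = (51.0 + 135.1) / 51.0 = 3.64902
log10(3.64902) = 0.562176
Cc * H / (1 + e0) = 0.29 * 7.0 / (1 + 0.87) = 1.08556
Sc = 1.08556 * 0.562176
Sc = 0.6103 m


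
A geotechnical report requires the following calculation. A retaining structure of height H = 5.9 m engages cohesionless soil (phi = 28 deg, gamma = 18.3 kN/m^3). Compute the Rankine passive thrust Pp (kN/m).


Compute passive earth pressure coefficient:
Kp = tan^2(45 + phi/2) = tan^2(59.0) = 2.769826
Compute passive force:
Pp = 0.5 * Kp * gamma * H^2
Pp = 0.5 * 2.769826 * 18.3 * 5.9^2
Pp = 882.22 kN/m


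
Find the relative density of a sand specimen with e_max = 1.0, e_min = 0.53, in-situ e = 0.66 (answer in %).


Using Dr = (e_max - e) / (e_max - e_min) * 100
e_max - e = 1.0 - 0.66 = 0.34
e_max - e_min = 1.0 - 0.53 = 0.47
Dr = 0.34 / 0.47 * 100
Dr = 72.34 %


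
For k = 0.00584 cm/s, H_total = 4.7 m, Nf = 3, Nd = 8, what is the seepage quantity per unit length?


Convert k to m/s for unit consistency with H:
k = 0.00584 cm/s = 0.00584 / 100 m/s = 5.84e-05 m/s
Using q = k * H * Nf / Nd
Nf / Nd = 3 / 8 = 0.375
q = 5.84e-05 * 4.7 * 0.375
q = 0.0001029 m^3/s per m


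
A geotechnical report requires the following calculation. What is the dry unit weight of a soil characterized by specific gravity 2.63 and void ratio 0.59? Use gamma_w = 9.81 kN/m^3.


Using gamma_d = Gs * gamma_w / (1 + e)
gamma_d = 2.63 * 9.81 / (1 + 0.59)
gamma_d = 2.63 * 9.81 / 1.59
gamma_d = 16.227 kN/m^3


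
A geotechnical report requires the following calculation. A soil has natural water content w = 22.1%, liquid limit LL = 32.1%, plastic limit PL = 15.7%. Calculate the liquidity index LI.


First compute the plasticity index:
PI = LL - PL = 32.1 - 15.7 = 16.4
Then compute the liquidity index:
LI = (w - PL) / PI
LI = (22.1 - 15.7) / 16.4
LI = 0.39


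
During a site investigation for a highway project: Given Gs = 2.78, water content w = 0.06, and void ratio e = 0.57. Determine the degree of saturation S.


Using S = Gs * w / e
S = 2.78 * 0.06 / 0.57
S = 0.2926


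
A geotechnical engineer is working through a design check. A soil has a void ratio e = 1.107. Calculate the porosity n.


Using the relation n = e / (1 + e)
n = 1.107 / (1 + 1.107)
n = 1.107 / 2.107
n = 0.5254


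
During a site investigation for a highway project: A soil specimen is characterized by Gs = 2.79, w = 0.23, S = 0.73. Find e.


Using the relation e = Gs * w / S
e = 2.79 * 0.23 / 0.73
e = 0.879


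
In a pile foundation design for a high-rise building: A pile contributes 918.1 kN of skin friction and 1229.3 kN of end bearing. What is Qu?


Using Qu = Qf + Qb
Qu = 918.1 + 1229.3
Qu = 2147.4 kN


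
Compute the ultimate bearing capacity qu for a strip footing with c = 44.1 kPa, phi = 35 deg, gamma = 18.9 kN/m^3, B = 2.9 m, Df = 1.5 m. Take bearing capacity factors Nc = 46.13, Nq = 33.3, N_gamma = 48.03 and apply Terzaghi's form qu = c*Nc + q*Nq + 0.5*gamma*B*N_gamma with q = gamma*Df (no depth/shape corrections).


Result: 4294.65 kPa

Derivation:
Compute qu = c*Nc + gamma*Df*Nq + 0.5*gamma*B*N_gamma
Term 1: 44.1 * 46.13 = 2034.333
Term 2: 18.9 * 1.5 * 33.3 = 944.055
Term 3: 0.5 * 18.9 * 2.9 * 48.03 = 1316.26215
qu = 2034.333 + 944.055 + 1316.26215
qu = 4294.65 kPa


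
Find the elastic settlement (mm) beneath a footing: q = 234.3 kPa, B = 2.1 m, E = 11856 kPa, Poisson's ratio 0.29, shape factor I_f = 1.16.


Using Se = q * B * (1 - nu^2) * I_f / E
1 - nu^2 = 1 - 0.29^2 = 0.9159
Se = 234.3 * 2.1 * 0.9159 * 1.16 / 11856
Se = 0.044092 m
Convert to mm: Se = 0.044092 * 1000 = 44.092 mm


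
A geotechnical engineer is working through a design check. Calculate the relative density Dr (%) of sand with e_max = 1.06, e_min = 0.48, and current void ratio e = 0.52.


Result: 93.1 %

Derivation:
Using Dr = (e_max - e) / (e_max - e_min) * 100
e_max - e = 1.06 - 0.52 = 0.54
e_max - e_min = 1.06 - 0.48 = 0.58
Dr = 0.54 / 0.58 * 100
Dr = 93.1 %


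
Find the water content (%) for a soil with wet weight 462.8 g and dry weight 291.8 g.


Using w = (m_wet - m_dry) / m_dry * 100
m_wet - m_dry = 462.8 - 291.8 = 171.0 g
w = 171.0 / 291.8 * 100
w = 58.6 %


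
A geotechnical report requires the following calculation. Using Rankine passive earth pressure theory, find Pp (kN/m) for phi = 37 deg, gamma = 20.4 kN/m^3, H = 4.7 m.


Result: 906.41 kN/m

Derivation:
Compute passive earth pressure coefficient:
Kp = tan^2(45 + phi/2) = tan^2(63.5) = 4.022791
Compute passive force:
Pp = 0.5 * Kp * gamma * H^2
Pp = 0.5 * 4.022791 * 20.4 * 4.7^2
Pp = 906.41 kN/m


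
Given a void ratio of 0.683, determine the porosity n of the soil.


Using the relation n = e / (1 + e)
n = 0.683 / (1 + 0.683)
n = 0.683 / 1.683
n = 0.4058


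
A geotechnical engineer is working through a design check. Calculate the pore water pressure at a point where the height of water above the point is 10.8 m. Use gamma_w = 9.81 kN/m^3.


Result: 105.95 kPa

Derivation:
Using u = gamma_w * h_w
u = 9.81 * 10.8
u = 105.95 kPa


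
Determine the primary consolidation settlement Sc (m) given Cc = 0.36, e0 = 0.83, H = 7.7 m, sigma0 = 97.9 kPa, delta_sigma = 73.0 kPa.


Using Sc = Cc * H / (1 + e0) * log10((sigma0 + delta_sigma) / sigma0)
Stress ratio = (97.9 + 73.0) / 97.9 = 1.74566
log10(1.74566) = 0.241959
Cc * H / (1 + e0) = 0.36 * 7.7 / (1 + 0.83) = 1.51475
Sc = 1.51475 * 0.241959
Sc = 0.3665 m


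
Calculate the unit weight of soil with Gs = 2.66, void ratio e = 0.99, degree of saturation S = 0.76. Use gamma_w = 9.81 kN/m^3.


Result: 16.822 kN/m^3

Derivation:
Using gamma = gamma_w * (Gs + S*e) / (1 + e)
Numerator: Gs + S*e = 2.66 + 0.76*0.99 = 3.4124
Denominator: 1 + e = 1 + 0.99 = 1.99
gamma = 9.81 * 3.4124 / 1.99
gamma = 16.822 kN/m^3


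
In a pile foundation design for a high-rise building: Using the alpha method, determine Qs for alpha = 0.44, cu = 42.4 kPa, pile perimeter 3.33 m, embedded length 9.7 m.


Result: 602.61 kN

Derivation:
Using Qs = alpha * cu * perimeter * L
Qs = 0.44 * 42.4 * 3.33 * 9.7
Qs = 602.61 kN


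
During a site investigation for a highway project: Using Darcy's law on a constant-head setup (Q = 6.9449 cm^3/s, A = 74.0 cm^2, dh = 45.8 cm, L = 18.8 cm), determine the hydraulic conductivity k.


Result: 0.038524 cm/s

Derivation:
Compute hydraulic gradient:
i = dh / L = 45.8 / 18.8 = 2.43617
Then apply Darcy's law:
k = Q / (A * i)
k = 6.9449 / (74.0 * 2.43617)
k = 6.9449 / 180.277
k = 0.038524 cm/s


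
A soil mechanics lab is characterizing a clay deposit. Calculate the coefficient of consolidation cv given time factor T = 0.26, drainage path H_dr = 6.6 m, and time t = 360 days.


Using cv = T * H_dr^2 / t
H_dr^2 = 6.6^2 = 43.56
cv = 0.26 * 43.56 / 360
cv = 0.03146 m^2/day


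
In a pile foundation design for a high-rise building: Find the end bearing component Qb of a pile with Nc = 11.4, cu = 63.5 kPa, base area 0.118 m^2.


Result: 85.42 kN

Derivation:
Using Qb = Nc * cu * Ab
Qb = 11.4 * 63.5 * 0.118
Qb = 85.42 kN


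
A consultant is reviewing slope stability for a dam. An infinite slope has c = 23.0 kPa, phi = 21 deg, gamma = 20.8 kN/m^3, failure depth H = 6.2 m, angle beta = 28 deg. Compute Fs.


Result: 1.152

Derivation:
Using Fs = c / (gamma*H*sin(beta)*cos(beta)) + tan(phi)/tan(beta)
Cohesion contribution = 23.0 / (20.8*6.2*sin(28)*cos(28))
Cohesion contribution = 0.430258
Friction contribution = tan(21)/tan(28) = 0.721943
Fs = 0.430258 + 0.721943
Fs = 1.152


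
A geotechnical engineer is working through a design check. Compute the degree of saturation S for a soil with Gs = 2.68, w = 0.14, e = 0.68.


Result: 0.5518

Derivation:
Using S = Gs * w / e
S = 2.68 * 0.14 / 0.68
S = 0.5518


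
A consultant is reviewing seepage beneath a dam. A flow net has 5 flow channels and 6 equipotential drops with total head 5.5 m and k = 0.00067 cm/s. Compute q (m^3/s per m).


Convert k to m/s for unit consistency with H:
k = 0.00067 cm/s = 0.00067 / 100 m/s = 6.7e-06 m/s
Using q = k * H * Nf / Nd
Nf / Nd = 5 / 6 = 0.8333
q = 6.7e-06 * 5.5 * 0.8333
q = 3.071e-05 m^3/s per m


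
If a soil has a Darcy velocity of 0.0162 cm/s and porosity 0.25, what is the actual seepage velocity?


Using v_s = v_d / n
v_s = 0.0162 / 0.25
v_s = 0.0648 cm/s


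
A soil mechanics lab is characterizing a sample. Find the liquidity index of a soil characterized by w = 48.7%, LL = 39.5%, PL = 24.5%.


First compute the plasticity index:
PI = LL - PL = 39.5 - 24.5 = 15.0
Then compute the liquidity index:
LI = (w - PL) / PI
LI = (48.7 - 24.5) / 15.0
LI = 1.613


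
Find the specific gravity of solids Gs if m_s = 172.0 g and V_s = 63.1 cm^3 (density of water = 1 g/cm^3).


Using Gs = m_s / (V_s * rho_w)
Since rho_w = 1 g/cm^3:
Gs = 172.0 / 63.1
Gs = 2.726


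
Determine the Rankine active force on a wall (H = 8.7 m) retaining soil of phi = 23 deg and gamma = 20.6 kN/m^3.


Compute active earth pressure coefficient:
Ka = tan^2(45 - phi/2) = tan^2(33.5) = 0.438092
Compute active force:
Pa = 0.5 * Ka * gamma * H^2
Pa = 0.5 * 0.438092 * 20.6 * 8.7^2
Pa = 341.54 kN/m


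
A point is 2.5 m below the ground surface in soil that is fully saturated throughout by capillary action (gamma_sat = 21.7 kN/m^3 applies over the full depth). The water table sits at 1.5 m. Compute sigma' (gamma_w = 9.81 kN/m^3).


Total stress = gamma_sat * depth
sigma = 21.7 * 2.5 = 54.25 kPa
Pore water pressure u = gamma_w * (depth - d_wt)
u = 9.81 * (2.5 - 1.5) = 9.81 kPa
Effective stress = sigma - u
sigma' = 54.25 - 9.81 = 44.44 kPa


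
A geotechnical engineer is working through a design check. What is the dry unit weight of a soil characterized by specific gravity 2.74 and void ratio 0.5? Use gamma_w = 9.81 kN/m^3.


Using gamma_d = Gs * gamma_w / (1 + e)
gamma_d = 2.74 * 9.81 / (1 + 0.5)
gamma_d = 2.74 * 9.81 / 1.5
gamma_d = 17.92 kN/m^3


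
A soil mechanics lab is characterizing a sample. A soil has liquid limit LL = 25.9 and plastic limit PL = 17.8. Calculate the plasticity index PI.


Using PI = LL - PL
PI = 25.9 - 17.8
PI = 8.1


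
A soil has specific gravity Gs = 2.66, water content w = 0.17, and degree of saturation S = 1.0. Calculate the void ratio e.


Using the relation e = Gs * w / S
e = 2.66 * 0.17 / 1.0
e = 0.4522


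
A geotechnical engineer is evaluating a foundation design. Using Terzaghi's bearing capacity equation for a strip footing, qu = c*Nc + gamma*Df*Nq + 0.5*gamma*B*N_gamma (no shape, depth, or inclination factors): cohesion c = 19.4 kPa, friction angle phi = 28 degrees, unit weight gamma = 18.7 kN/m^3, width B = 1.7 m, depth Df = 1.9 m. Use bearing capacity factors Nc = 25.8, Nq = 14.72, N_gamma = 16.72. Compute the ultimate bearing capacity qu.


Compute qu = c*Nc + gamma*Df*Nq + 0.5*gamma*B*N_gamma
Term 1: 19.4 * 25.8 = 500.52
Term 2: 18.7 * 1.9 * 14.72 = 523.0016
Term 3: 0.5 * 18.7 * 1.7 * 16.72 = 265.7644
qu = 500.52 + 523.0016 + 265.7644
qu = 1289.29 kPa


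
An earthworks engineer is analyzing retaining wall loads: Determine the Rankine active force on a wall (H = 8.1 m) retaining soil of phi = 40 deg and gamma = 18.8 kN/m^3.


Result: 134.1 kN/m

Derivation:
Compute active earth pressure coefficient:
Ka = tan^2(45 - phi/2) = tan^2(25.0) = 0.217443
Compute active force:
Pa = 0.5 * Ka * gamma * H^2
Pa = 0.5 * 0.217443 * 18.8 * 8.1^2
Pa = 134.1 kN/m


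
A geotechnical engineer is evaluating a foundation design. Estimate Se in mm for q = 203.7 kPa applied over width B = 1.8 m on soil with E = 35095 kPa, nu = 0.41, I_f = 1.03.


Result: 8.952 mm

Derivation:
Using Se = q * B * (1 - nu^2) * I_f / E
1 - nu^2 = 1 - 0.41^2 = 0.8319
Se = 203.7 * 1.8 * 0.8319 * 1.03 / 35095
Se = 0.008952 m
Convert to mm: Se = 0.008952 * 1000 = 8.952 mm


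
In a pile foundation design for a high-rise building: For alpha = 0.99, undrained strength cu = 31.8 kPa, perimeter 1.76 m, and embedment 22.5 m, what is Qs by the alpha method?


Using Qs = alpha * cu * perimeter * L
Qs = 0.99 * 31.8 * 1.76 * 22.5
Qs = 1246.69 kN


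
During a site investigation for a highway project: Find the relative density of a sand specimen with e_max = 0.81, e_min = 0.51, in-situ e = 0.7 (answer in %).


Result: 36.67 %

Derivation:
Using Dr = (e_max - e) / (e_max - e_min) * 100
e_max - e = 0.81 - 0.7 = 0.11
e_max - e_min = 0.81 - 0.51 = 0.3
Dr = 0.11 / 0.3 * 100
Dr = 36.67 %


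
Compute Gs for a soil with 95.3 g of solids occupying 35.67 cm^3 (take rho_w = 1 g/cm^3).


Result: 2.672

Derivation:
Using Gs = m_s / (V_s * rho_w)
Since rho_w = 1 g/cm^3:
Gs = 95.3 / 35.67
Gs = 2.672


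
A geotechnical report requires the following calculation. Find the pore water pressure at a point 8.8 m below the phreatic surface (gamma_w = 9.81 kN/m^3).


Using u = gamma_w * h_w
u = 9.81 * 8.8
u = 86.33 kPa


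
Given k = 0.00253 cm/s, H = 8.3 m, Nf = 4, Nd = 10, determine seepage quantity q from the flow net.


Result: 8.4e-05 m^3/s per m

Derivation:
Convert k to m/s for unit consistency with H:
k = 0.00253 cm/s = 0.00253 / 100 m/s = 2.53e-05 m/s
Using q = k * H * Nf / Nd
Nf / Nd = 4 / 10 = 0.4
q = 2.53e-05 * 8.3 * 0.4
q = 8.4e-05 m^3/s per m


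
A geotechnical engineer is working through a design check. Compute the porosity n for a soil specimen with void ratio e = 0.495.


Result: 0.3311

Derivation:
Using the relation n = e / (1 + e)
n = 0.495 / (1 + 0.495)
n = 0.495 / 1.495
n = 0.3311


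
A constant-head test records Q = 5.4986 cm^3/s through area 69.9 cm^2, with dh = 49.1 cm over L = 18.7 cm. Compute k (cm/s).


Compute hydraulic gradient:
i = dh / L = 49.1 / 18.7 = 2.62567
Then apply Darcy's law:
k = Q / (A * i)
k = 5.4986 / (69.9 * 2.62567)
k = 5.4986 / 183.534
k = 0.02996 cm/s


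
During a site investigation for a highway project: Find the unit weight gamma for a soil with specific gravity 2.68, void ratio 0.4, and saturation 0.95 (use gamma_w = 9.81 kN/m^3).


Using gamma = gamma_w * (Gs + S*e) / (1 + e)
Numerator: Gs + S*e = 2.68 + 0.95*0.4 = 3.06
Denominator: 1 + e = 1 + 0.4 = 1.4
gamma = 9.81 * 3.06 / 1.4
gamma = 21.442 kN/m^3


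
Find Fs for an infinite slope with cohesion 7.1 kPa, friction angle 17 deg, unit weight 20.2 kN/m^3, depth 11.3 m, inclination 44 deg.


Result: 0.379

Derivation:
Using Fs = c / (gamma*H*sin(beta)*cos(beta)) + tan(phi)/tan(beta)
Cohesion contribution = 7.1 / (20.2*11.3*sin(44)*cos(44))
Cohesion contribution = 0.0622477
Friction contribution = tan(17)/tan(44) = 0.316593
Fs = 0.0622477 + 0.316593
Fs = 0.379


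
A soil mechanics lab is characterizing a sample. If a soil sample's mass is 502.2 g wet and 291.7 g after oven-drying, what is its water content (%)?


Using w = (m_wet - m_dry) / m_dry * 100
m_wet - m_dry = 502.2 - 291.7 = 210.5 g
w = 210.5 / 291.7 * 100
w = 72.16 %


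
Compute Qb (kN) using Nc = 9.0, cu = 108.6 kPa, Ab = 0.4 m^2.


Using Qb = Nc * cu * Ab
Qb = 9.0 * 108.6 * 0.4
Qb = 390.96 kN


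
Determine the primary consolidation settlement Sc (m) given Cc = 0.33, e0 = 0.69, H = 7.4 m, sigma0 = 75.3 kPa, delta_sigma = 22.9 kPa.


Result: 0.1666 m

Derivation:
Using Sc = Cc * H / (1 + e0) * log10((sigma0 + delta_sigma) / sigma0)
Stress ratio = (75.3 + 22.9) / 75.3 = 1.30412
log10(1.30412) = 0.115317
Cc * H / (1 + e0) = 0.33 * 7.4 / (1 + 0.69) = 1.44497
Sc = 1.44497 * 0.115317
Sc = 0.1666 m


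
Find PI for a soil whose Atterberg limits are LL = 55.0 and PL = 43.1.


Using PI = LL - PL
PI = 55.0 - 43.1
PI = 11.9


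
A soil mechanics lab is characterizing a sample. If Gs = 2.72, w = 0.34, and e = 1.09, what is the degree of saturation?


Using S = Gs * w / e
S = 2.72 * 0.34 / 1.09
S = 0.8484


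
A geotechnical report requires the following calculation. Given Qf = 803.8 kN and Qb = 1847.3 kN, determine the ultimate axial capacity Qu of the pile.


Using Qu = Qf + Qb
Qu = 803.8 + 1847.3
Qu = 2651.1 kN


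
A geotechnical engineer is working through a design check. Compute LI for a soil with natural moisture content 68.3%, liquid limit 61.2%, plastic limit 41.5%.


First compute the plasticity index:
PI = LL - PL = 61.2 - 41.5 = 19.7
Then compute the liquidity index:
LI = (w - PL) / PI
LI = (68.3 - 41.5) / 19.7
LI = 1.36


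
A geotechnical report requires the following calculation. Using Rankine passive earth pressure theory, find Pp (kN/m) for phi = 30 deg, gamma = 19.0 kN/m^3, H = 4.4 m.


Result: 551.76 kN/m

Derivation:
Compute passive earth pressure coefficient:
Kp = tan^2(45 + phi/2) = tan^2(60.0) = 3
Compute passive force:
Pp = 0.5 * Kp * gamma * H^2
Pp = 0.5 * 3 * 19.0 * 4.4^2
Pp = 551.76 kN/m


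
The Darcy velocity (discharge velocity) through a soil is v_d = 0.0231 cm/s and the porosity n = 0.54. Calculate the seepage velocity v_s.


Using v_s = v_d / n
v_s = 0.0231 / 0.54
v_s = 0.04278 cm/s


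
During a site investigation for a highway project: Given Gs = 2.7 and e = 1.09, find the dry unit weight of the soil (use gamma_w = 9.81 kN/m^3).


Using gamma_d = Gs * gamma_w / (1 + e)
gamma_d = 2.7 * 9.81 / (1 + 1.09)
gamma_d = 2.7 * 9.81 / 2.09
gamma_d = 12.673 kN/m^3


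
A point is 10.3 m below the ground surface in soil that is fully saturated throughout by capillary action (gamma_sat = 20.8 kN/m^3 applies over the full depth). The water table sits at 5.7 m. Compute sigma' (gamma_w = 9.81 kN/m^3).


Result: 169.11 kPa

Derivation:
Total stress = gamma_sat * depth
sigma = 20.8 * 10.3 = 214.24 kPa
Pore water pressure u = gamma_w * (depth - d_wt)
u = 9.81 * (10.3 - 5.7) = 45.126 kPa
Effective stress = sigma - u
sigma' = 214.24 - 45.126 = 169.11 kPa


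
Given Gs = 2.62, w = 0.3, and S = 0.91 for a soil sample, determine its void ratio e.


Result: 0.8637

Derivation:
Using the relation e = Gs * w / S
e = 2.62 * 0.3 / 0.91
e = 0.8637


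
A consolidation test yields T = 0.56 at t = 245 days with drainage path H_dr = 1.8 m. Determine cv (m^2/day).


Result: 0.00741 m^2/day

Derivation:
Using cv = T * H_dr^2 / t
H_dr^2 = 1.8^2 = 3.24
cv = 0.56 * 3.24 / 245
cv = 0.00741 m^2/day


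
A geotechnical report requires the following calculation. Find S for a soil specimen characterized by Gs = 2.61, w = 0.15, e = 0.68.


Using S = Gs * w / e
S = 2.61 * 0.15 / 0.68
S = 0.5757


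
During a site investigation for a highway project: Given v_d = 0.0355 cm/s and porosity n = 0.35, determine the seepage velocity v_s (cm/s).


Result: 0.10143 cm/s

Derivation:
Using v_s = v_d / n
v_s = 0.0355 / 0.35
v_s = 0.10143 cm/s


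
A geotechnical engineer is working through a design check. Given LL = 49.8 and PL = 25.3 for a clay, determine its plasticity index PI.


Using PI = LL - PL
PI = 49.8 - 25.3
PI = 24.5


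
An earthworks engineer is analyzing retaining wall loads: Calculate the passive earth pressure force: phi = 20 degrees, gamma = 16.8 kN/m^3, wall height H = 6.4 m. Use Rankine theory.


Result: 701.76 kN/m

Derivation:
Compute passive earth pressure coefficient:
Kp = tan^2(45 + phi/2) = tan^2(55.0) = 2.039607
Compute passive force:
Pp = 0.5 * Kp * gamma * H^2
Pp = 0.5 * 2.039607 * 16.8 * 6.4^2
Pp = 701.76 kN/m


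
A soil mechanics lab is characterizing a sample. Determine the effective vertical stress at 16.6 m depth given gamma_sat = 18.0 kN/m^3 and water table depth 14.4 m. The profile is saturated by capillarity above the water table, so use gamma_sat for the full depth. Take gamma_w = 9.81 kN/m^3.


Result: 277.22 kPa

Derivation:
Total stress = gamma_sat * depth
sigma = 18.0 * 16.6 = 298.8 kPa
Pore water pressure u = gamma_w * (depth - d_wt)
u = 9.81 * (16.6 - 14.4) = 21.582 kPa
Effective stress = sigma - u
sigma' = 298.8 - 21.582 = 277.22 kPa


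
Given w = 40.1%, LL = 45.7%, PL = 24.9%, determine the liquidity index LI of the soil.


First compute the plasticity index:
PI = LL - PL = 45.7 - 24.9 = 20.8
Then compute the liquidity index:
LI = (w - PL) / PI
LI = (40.1 - 24.9) / 20.8
LI = 0.731


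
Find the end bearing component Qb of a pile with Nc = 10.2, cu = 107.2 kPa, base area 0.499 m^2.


Result: 545.63 kN

Derivation:
Using Qb = Nc * cu * Ab
Qb = 10.2 * 107.2 * 0.499
Qb = 545.63 kN


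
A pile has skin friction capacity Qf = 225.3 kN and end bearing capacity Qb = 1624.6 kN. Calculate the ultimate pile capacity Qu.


Using Qu = Qf + Qb
Qu = 225.3 + 1624.6
Qu = 1849.9 kN


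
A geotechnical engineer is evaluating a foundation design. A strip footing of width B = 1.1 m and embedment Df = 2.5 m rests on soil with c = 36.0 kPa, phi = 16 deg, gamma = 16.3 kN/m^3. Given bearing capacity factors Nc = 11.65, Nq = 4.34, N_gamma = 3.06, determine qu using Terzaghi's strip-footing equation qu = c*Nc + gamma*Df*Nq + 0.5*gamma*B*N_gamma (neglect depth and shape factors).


Compute qu = c*Nc + gamma*Df*Nq + 0.5*gamma*B*N_gamma
Term 1: 36.0 * 11.65 = 419.4
Term 2: 16.3 * 2.5 * 4.34 = 176.855
Term 3: 0.5 * 16.3 * 1.1 * 3.06 = 27.4329
qu = 419.4 + 176.855 + 27.4329
qu = 623.69 kPa


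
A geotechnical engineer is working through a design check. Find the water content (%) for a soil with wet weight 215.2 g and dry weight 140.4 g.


Using w = (m_wet - m_dry) / m_dry * 100
m_wet - m_dry = 215.2 - 140.4 = 74.8 g
w = 74.8 / 140.4 * 100
w = 53.28 %


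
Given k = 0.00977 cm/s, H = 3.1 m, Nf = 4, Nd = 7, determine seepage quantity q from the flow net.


Convert k to m/s for unit consistency with H:
k = 0.00977 cm/s = 0.00977 / 100 m/s = 9.77e-05 m/s
Using q = k * H * Nf / Nd
Nf / Nd = 4 / 7 = 0.5714
q = 9.77e-05 * 3.1 * 0.5714
q = 0.0001731 m^3/s per m


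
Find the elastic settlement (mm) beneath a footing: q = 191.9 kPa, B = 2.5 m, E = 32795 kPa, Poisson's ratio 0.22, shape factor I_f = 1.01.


Result: 14.06 mm

Derivation:
Using Se = q * B * (1 - nu^2) * I_f / E
1 - nu^2 = 1 - 0.22^2 = 0.9516
Se = 191.9 * 2.5 * 0.9516 * 1.01 / 32795
Se = 0.014060 m
Convert to mm: Se = 0.014060 * 1000 = 14.06 mm


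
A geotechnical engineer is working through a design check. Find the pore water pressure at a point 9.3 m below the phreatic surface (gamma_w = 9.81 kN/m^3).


Using u = gamma_w * h_w
u = 9.81 * 9.3
u = 91.23 kPa


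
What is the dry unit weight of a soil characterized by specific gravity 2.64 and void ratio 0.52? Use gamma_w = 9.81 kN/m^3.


Using gamma_d = Gs * gamma_w / (1 + e)
gamma_d = 2.64 * 9.81 / (1 + 0.52)
gamma_d = 2.64 * 9.81 / 1.52
gamma_d = 17.038 kN/m^3


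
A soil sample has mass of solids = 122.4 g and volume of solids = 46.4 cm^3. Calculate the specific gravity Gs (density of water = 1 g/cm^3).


Result: 2.638

Derivation:
Using Gs = m_s / (V_s * rho_w)
Since rho_w = 1 g/cm^3:
Gs = 122.4 / 46.4
Gs = 2.638


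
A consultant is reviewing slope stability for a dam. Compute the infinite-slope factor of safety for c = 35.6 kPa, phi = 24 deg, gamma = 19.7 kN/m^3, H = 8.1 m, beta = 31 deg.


Result: 1.246

Derivation:
Using Fs = c / (gamma*H*sin(beta)*cos(beta)) + tan(phi)/tan(beta)
Cohesion contribution = 35.6 / (19.7*8.1*sin(31)*cos(31))
Cohesion contribution = 0.505352
Friction contribution = tan(24)/tan(31) = 0.740985
Fs = 0.505352 + 0.740985
Fs = 1.246


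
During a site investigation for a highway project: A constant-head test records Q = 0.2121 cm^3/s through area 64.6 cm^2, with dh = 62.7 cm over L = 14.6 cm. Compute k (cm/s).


Compute hydraulic gradient:
i = dh / L = 62.7 / 14.6 = 4.29452
Then apply Darcy's law:
k = Q / (A * i)
k = 0.2121 / (64.6 * 4.29452)
k = 0.2121 / 277.426
k = 0.000765 cm/s


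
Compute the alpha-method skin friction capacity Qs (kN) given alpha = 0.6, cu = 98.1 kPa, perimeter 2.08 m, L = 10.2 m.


Result: 1248.77 kN

Derivation:
Using Qs = alpha * cu * perimeter * L
Qs = 0.6 * 98.1 * 2.08 * 10.2
Qs = 1248.77 kN


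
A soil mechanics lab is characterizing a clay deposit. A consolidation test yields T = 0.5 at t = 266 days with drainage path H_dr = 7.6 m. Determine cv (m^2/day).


Using cv = T * H_dr^2 / t
H_dr^2 = 7.6^2 = 57.76
cv = 0.5 * 57.76 / 266
cv = 0.10857 m^2/day


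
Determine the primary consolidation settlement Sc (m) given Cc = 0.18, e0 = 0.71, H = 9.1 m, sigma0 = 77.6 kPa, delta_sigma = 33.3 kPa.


Using Sc = Cc * H / (1 + e0) * log10((sigma0 + delta_sigma) / sigma0)
Stress ratio = (77.6 + 33.3) / 77.6 = 1.42912
log10(1.42912) = 0.15507
Cc * H / (1 + e0) = 0.18 * 9.1 / (1 + 0.71) = 0.957895
Sc = 0.957895 * 0.15507
Sc = 0.1485 m


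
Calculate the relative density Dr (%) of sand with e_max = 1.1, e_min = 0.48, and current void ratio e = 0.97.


Result: 20.97 %

Derivation:
Using Dr = (e_max - e) / (e_max - e_min) * 100
e_max - e = 1.1 - 0.97 = 0.13
e_max - e_min = 1.1 - 0.48 = 0.62
Dr = 0.13 / 0.62 * 100
Dr = 20.97 %


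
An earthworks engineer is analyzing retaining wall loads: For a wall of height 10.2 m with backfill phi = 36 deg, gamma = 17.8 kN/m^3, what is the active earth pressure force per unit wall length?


Compute active earth pressure coefficient:
Ka = tan^2(45 - phi/2) = tan^2(27.0) = 0.259616
Compute active force:
Pa = 0.5 * Ka * gamma * H^2
Pa = 0.5 * 0.259616 * 17.8 * 10.2^2
Pa = 240.39 kN/m


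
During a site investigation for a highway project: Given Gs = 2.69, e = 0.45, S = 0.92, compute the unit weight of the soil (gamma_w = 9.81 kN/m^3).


Result: 21.0 kN/m^3

Derivation:
Using gamma = gamma_w * (Gs + S*e) / (1 + e)
Numerator: Gs + S*e = 2.69 + 0.92*0.45 = 3.104
Denominator: 1 + e = 1 + 0.45 = 1.45
gamma = 9.81 * 3.104 / 1.45
gamma = 21.0 kN/m^3


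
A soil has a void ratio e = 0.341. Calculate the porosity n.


Using the relation n = e / (1 + e)
n = 0.341 / (1 + 0.341)
n = 0.341 / 1.341
n = 0.2543


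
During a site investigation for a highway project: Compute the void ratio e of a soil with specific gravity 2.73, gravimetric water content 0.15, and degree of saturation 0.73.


Result: 0.561

Derivation:
Using the relation e = Gs * w / S
e = 2.73 * 0.15 / 0.73
e = 0.561


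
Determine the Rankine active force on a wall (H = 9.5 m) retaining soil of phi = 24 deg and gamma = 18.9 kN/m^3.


Compute active earth pressure coefficient:
Ka = tan^2(45 - phi/2) = tan^2(33.0) = 0.42173
Compute active force:
Pa = 0.5 * Ka * gamma * H^2
Pa = 0.5 * 0.42173 * 18.9 * 9.5^2
Pa = 359.68 kN/m


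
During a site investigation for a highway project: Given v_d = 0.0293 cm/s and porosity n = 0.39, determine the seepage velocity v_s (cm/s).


Result: 0.07513 cm/s

Derivation:
Using v_s = v_d / n
v_s = 0.0293 / 0.39
v_s = 0.07513 cm/s


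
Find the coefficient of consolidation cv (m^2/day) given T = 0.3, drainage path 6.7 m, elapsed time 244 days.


Result: 0.05519 m^2/day

Derivation:
Using cv = T * H_dr^2 / t
H_dr^2 = 6.7^2 = 44.89
cv = 0.3 * 44.89 / 244
cv = 0.05519 m^2/day


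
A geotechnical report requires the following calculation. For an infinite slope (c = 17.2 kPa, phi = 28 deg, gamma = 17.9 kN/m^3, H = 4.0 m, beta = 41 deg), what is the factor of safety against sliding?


Using Fs = c / (gamma*H*sin(beta)*cos(beta)) + tan(phi)/tan(beta)
Cohesion contribution = 17.2 / (17.9*4.0*sin(41)*cos(41))
Cohesion contribution = 0.485169
Friction contribution = tan(28)/tan(41) = 0.611662
Fs = 0.485169 + 0.611662
Fs = 1.097


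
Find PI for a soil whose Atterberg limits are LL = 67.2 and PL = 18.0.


Using PI = LL - PL
PI = 67.2 - 18.0
PI = 49.2


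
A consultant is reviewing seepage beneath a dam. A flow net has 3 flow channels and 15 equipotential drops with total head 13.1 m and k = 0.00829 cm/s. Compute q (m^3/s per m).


Convert k to m/s for unit consistency with H:
k = 0.00829 cm/s = 0.00829 / 100 m/s = 8.29e-05 m/s
Using q = k * H * Nf / Nd
Nf / Nd = 3 / 15 = 0.2
q = 8.29e-05 * 13.1 * 0.2
q = 0.0002172 m^3/s per m


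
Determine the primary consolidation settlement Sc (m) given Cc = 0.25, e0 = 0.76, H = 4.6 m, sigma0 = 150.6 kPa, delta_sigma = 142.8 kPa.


Result: 0.1893 m

Derivation:
Using Sc = Cc * H / (1 + e0) * log10((sigma0 + delta_sigma) / sigma0)
Stress ratio = (150.6 + 142.8) / 150.6 = 1.94821
log10(1.94821) = 0.289635
Cc * H / (1 + e0) = 0.25 * 4.6 / (1 + 0.76) = 0.653409
Sc = 0.653409 * 0.289635
Sc = 0.1893 m


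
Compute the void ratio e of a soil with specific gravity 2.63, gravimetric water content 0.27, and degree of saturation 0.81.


Using the relation e = Gs * w / S
e = 2.63 * 0.27 / 0.81
e = 0.8767


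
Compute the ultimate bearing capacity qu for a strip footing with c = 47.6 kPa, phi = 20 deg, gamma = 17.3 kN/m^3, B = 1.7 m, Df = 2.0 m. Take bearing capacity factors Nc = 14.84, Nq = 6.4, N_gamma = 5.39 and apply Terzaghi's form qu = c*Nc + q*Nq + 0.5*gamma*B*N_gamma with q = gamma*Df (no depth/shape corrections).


Result: 1007.08 kPa

Derivation:
Compute qu = c*Nc + gamma*Df*Nq + 0.5*gamma*B*N_gamma
Term 1: 47.6 * 14.84 = 706.384
Term 2: 17.3 * 2.0 * 6.4 = 221.44
Term 3: 0.5 * 17.3 * 1.7 * 5.39 = 79.25995
qu = 706.384 + 221.44 + 79.25995
qu = 1007.08 kPa


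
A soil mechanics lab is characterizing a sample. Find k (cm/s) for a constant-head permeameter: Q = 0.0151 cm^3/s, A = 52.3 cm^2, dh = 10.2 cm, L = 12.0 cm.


Result: 0.00034 cm/s

Derivation:
Compute hydraulic gradient:
i = dh / L = 10.2 / 12.0 = 0.85
Then apply Darcy's law:
k = Q / (A * i)
k = 0.0151 / (52.3 * 0.85)
k = 0.0151 / 44.455
k = 0.00034 cm/s


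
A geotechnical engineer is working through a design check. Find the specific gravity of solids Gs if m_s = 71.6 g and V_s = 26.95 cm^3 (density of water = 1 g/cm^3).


Result: 2.657

Derivation:
Using Gs = m_s / (V_s * rho_w)
Since rho_w = 1 g/cm^3:
Gs = 71.6 / 26.95
Gs = 2.657


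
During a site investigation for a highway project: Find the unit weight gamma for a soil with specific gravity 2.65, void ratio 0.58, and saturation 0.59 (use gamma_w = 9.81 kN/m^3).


Result: 18.578 kN/m^3

Derivation:
Using gamma = gamma_w * (Gs + S*e) / (1 + e)
Numerator: Gs + S*e = 2.65 + 0.59*0.58 = 2.9922
Denominator: 1 + e = 1 + 0.58 = 1.58
gamma = 9.81 * 2.9922 / 1.58
gamma = 18.578 kN/m^3


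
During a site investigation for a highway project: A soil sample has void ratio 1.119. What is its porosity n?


Using the relation n = e / (1 + e)
n = 1.119 / (1 + 1.119)
n = 1.119 / 2.119
n = 0.5281


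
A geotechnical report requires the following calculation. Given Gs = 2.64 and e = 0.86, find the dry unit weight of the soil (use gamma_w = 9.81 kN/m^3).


Using gamma_d = Gs * gamma_w / (1 + e)
gamma_d = 2.64 * 9.81 / (1 + 0.86)
gamma_d = 2.64 * 9.81 / 1.86
gamma_d = 13.924 kN/m^3


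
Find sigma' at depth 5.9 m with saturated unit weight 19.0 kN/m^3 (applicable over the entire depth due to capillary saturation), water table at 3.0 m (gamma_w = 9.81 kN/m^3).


Result: 83.65 kPa

Derivation:
Total stress = gamma_sat * depth
sigma = 19.0 * 5.9 = 112.1 kPa
Pore water pressure u = gamma_w * (depth - d_wt)
u = 9.81 * (5.9 - 3.0) = 28.449 kPa
Effective stress = sigma - u
sigma' = 112.1 - 28.449 = 83.65 kPa


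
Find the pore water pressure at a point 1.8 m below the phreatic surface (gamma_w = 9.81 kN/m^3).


Result: 17.66 kPa

Derivation:
Using u = gamma_w * h_w
u = 9.81 * 1.8
u = 17.66 kPa


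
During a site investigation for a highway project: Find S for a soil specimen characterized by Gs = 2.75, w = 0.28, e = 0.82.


Result: 0.939

Derivation:
Using S = Gs * w / e
S = 2.75 * 0.28 / 0.82
S = 0.939


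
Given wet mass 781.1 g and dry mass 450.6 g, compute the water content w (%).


Result: 73.35 %

Derivation:
Using w = (m_wet - m_dry) / m_dry * 100
m_wet - m_dry = 781.1 - 450.6 = 330.5 g
w = 330.5 / 450.6 * 100
w = 73.35 %


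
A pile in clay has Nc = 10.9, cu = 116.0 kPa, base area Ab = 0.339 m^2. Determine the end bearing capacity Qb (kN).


Using Qb = Nc * cu * Ab
Qb = 10.9 * 116.0 * 0.339
Qb = 428.63 kN


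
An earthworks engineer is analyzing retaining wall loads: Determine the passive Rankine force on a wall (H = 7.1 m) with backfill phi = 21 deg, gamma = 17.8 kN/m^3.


Compute passive earth pressure coefficient:
Kp = tan^2(45 + phi/2) = tan^2(55.5) = 2.117051
Compute passive force:
Pp = 0.5 * Kp * gamma * H^2
Pp = 0.5 * 2.117051 * 17.8 * 7.1^2
Pp = 949.81 kN/m


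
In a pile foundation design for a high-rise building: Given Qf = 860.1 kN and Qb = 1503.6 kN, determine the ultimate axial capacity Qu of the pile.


Result: 2363.7 kN

Derivation:
Using Qu = Qf + Qb
Qu = 860.1 + 1503.6
Qu = 2363.7 kN


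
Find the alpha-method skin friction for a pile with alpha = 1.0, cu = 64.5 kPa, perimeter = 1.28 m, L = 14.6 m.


Using Qs = alpha * cu * perimeter * L
Qs = 1.0 * 64.5 * 1.28 * 14.6
Qs = 1205.38 kN


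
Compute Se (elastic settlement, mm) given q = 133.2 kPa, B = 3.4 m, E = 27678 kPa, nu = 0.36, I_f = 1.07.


Using Se = q * B * (1 - nu^2) * I_f / E
1 - nu^2 = 1 - 0.36^2 = 0.8704
Se = 133.2 * 3.4 * 0.8704 * 1.07 / 27678
Se = 0.015239 m
Convert to mm: Se = 0.015239 * 1000 = 15.239 mm


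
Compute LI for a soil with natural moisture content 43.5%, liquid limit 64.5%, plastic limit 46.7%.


Result: -0.18

Derivation:
First compute the plasticity index:
PI = LL - PL = 64.5 - 46.7 = 17.8
Then compute the liquidity index:
LI = (w - PL) / PI
LI = (43.5 - 46.7) / 17.8
LI = -0.18


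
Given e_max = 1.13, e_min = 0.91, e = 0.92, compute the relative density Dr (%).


Using Dr = (e_max - e) / (e_max - e_min) * 100
e_max - e = 1.13 - 0.92 = 0.21
e_max - e_min = 1.13 - 0.91 = 0.22
Dr = 0.21 / 0.22 * 100
Dr = 95.45 %


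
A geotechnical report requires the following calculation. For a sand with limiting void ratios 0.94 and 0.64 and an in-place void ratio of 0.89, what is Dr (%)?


Using Dr = (e_max - e) / (e_max - e_min) * 100
e_max - e = 0.94 - 0.89 = 0.05
e_max - e_min = 0.94 - 0.64 = 0.3
Dr = 0.05 / 0.3 * 100
Dr = 16.67 %


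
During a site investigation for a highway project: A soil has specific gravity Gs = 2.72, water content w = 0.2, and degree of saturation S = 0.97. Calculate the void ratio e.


Using the relation e = Gs * w / S
e = 2.72 * 0.2 / 0.97
e = 0.5608


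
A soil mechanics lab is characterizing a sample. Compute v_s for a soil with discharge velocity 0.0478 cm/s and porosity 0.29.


Using v_s = v_d / n
v_s = 0.0478 / 0.29
v_s = 0.16483 cm/s


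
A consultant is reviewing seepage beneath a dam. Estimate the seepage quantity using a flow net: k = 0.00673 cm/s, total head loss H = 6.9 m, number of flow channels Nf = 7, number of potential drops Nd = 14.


Result: 0.0002322 m^3/s per m

Derivation:
Convert k to m/s for unit consistency with H:
k = 0.00673 cm/s = 0.00673 / 100 m/s = 6.73e-05 m/s
Using q = k * H * Nf / Nd
Nf / Nd = 7 / 14 = 0.5
q = 6.73e-05 * 6.9 * 0.5
q = 0.0002322 m^3/s per m


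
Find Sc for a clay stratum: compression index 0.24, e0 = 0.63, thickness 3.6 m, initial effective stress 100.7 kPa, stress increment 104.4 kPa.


Using Sc = Cc * H / (1 + e0) * log10((sigma0 + delta_sigma) / sigma0)
Stress ratio = (100.7 + 104.4) / 100.7 = 2.03674
log10(2.03674) = 0.308936
Cc * H / (1 + e0) = 0.24 * 3.6 / (1 + 0.63) = 0.530061
Sc = 0.530061 * 0.308936
Sc = 0.1638 m


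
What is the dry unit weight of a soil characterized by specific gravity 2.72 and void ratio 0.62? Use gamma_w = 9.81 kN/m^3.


Result: 16.471 kN/m^3

Derivation:
Using gamma_d = Gs * gamma_w / (1 + e)
gamma_d = 2.72 * 9.81 / (1 + 0.62)
gamma_d = 2.72 * 9.81 / 1.62
gamma_d = 16.471 kN/m^3


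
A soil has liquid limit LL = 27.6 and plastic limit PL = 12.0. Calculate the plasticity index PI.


Using PI = LL - PL
PI = 27.6 - 12.0
PI = 15.6


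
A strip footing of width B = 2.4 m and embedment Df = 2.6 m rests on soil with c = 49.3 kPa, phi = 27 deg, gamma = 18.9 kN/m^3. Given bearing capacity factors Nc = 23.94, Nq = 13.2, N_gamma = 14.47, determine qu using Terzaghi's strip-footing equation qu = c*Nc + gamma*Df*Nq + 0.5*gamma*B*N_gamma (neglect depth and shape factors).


Compute qu = c*Nc + gamma*Df*Nq + 0.5*gamma*B*N_gamma
Term 1: 49.3 * 23.94 = 1180.242
Term 2: 18.9 * 2.6 * 13.2 = 648.648
Term 3: 0.5 * 18.9 * 2.4 * 14.47 = 328.1796
qu = 1180.242 + 648.648 + 328.1796
qu = 2157.07 kPa


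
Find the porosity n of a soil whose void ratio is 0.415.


Result: 0.2933

Derivation:
Using the relation n = e / (1 + e)
n = 0.415 / (1 + 0.415)
n = 0.415 / 1.415
n = 0.2933


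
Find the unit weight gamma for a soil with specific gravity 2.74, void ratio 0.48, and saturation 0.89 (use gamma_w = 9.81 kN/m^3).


Using gamma = gamma_w * (Gs + S*e) / (1 + e)
Numerator: Gs + S*e = 2.74 + 0.89*0.48 = 3.1672
Denominator: 1 + e = 1 + 0.48 = 1.48
gamma = 9.81 * 3.1672 / 1.48
gamma = 20.993 kN/m^3


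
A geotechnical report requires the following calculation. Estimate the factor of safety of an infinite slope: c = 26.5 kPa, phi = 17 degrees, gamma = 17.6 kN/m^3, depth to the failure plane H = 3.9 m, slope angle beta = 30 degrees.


Result: 1.421

Derivation:
Using Fs = c / (gamma*H*sin(beta)*cos(beta)) + tan(phi)/tan(beta)
Cohesion contribution = 26.5 / (17.6*3.9*sin(30)*cos(30))
Cohesion contribution = 0.891596
Friction contribution = tan(17)/tan(30) = 0.529541
Fs = 0.891596 + 0.529541
Fs = 1.421
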